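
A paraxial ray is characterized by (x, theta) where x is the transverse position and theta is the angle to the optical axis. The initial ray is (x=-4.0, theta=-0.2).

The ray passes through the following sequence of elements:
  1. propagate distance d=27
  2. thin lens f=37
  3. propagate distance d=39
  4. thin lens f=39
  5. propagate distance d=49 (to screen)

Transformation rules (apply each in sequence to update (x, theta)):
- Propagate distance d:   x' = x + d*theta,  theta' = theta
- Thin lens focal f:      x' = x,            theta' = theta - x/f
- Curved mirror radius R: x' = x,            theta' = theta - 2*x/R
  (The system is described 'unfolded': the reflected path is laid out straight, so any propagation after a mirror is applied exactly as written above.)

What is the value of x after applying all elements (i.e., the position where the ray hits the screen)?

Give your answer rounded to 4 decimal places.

Initial: x=-4.0000 theta=-0.2000
After 1 (propagate distance d=27): x=-9.4000 theta=-0.2000
After 2 (thin lens f=37): x=-9.4000 theta=2/37 (≈0.0541)
After 3 (propagate distance d=39): x=-1349/185 (≈-7.2919) theta=2/37 (≈0.0541)
After 4 (thin lens f=39): x=-1349/185 (≈-7.2919) theta=47/195 (≈0.2410)
After 5 (propagate distance d=49 (to screen)): x=6520/1443 (≈4.5184) theta=47/195 (≈0.2410)
Rounded to 4 decimal places: x = 4.5184

Answer: 4.5184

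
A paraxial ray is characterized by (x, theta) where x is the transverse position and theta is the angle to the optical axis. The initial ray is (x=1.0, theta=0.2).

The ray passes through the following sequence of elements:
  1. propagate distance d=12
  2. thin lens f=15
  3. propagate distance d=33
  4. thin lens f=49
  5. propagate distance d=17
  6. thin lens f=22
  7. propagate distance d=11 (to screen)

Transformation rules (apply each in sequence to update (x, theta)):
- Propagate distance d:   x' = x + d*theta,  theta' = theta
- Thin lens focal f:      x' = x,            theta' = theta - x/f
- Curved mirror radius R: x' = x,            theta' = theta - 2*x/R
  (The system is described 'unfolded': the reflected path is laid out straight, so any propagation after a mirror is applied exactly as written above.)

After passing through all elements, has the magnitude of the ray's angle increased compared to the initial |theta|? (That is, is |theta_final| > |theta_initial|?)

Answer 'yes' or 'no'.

Initial: x=1.0000 theta=0.2000
After 1 (propagate distance d=12): x=3.4000 theta=0.2000
After 2 (thin lens f=15): x=3.4000 theta=-2/75 (≈-0.0267)
After 3 (propagate distance d=33): x=2.5200 theta=-2/75 (≈-0.0267)
After 4 (thin lens f=49): x=2.5200 theta=-41/525 (≈-0.0781)
After 5 (propagate distance d=17): x=626/525 (≈1.1924) theta=-41/525 (≈-0.0781)
After 6 (thin lens f=22): x=626/525 (≈1.1924) theta=-764/5775 (≈-0.1323)
After 7 (propagate distance d=11 (to screen)): x=-46/175 (≈-0.2629) theta=-764/5775 (≈-0.1323)
|theta_initial|=0.2000 |theta_final|=764/5775 (≈0.1323) -> not increased

Answer: no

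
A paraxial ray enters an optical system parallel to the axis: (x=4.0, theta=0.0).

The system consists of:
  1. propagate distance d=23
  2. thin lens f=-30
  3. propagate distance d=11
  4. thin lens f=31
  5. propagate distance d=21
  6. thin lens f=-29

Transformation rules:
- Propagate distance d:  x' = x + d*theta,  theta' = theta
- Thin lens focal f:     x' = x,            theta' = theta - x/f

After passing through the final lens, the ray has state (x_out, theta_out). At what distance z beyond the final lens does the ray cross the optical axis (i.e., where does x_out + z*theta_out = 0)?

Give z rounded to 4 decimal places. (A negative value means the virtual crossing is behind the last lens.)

Initial: x=4.0000 theta=0.0000
After 1 (propagate distance d=23): x=4.0000 theta=0.0000
After 2 (thin lens f=-30): x=4.0000 theta=2/15 (≈0.1333)
After 3 (propagate distance d=11): x=82/15 (≈5.4667) theta=2/15 (≈0.1333)
After 4 (thin lens f=31): x=82/15 (≈5.4667) theta=-4/93 (≈-0.0430)
After 5 (propagate distance d=21): x=2122/465 (≈4.5634) theta=-4/93 (≈-0.0430)
After 6 (thin lens f=-29): x=2122/465 (≈4.5634) theta=514/4495 (≈0.1143)
z_focus = -x_out/theta_out = -(2122/465)/(514/4495) = -30769/771 ≈ -39.9079
Rounded to 4 decimal places: z = -39.9079

Answer: -39.9079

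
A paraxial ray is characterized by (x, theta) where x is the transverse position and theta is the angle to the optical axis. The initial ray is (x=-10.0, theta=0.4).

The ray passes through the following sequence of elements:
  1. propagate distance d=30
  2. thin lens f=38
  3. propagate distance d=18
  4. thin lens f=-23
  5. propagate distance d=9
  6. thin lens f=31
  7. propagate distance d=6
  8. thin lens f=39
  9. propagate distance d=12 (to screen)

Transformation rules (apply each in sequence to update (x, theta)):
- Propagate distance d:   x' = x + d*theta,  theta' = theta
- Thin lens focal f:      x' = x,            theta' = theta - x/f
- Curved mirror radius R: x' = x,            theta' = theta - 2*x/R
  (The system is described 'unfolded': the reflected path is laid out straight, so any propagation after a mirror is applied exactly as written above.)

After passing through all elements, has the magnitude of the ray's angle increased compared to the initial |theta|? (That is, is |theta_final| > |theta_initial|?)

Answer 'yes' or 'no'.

Answer: no

Derivation:
Initial: x=-10.0000 theta=0.4000
After 1 (propagate distance d=30): x=2.0000 theta=0.4000
After 2 (thin lens f=38): x=2.0000 theta=33/95 (≈0.3474)
After 3 (propagate distance d=18): x=784/95 (≈8.2526) theta=33/95 (≈0.3474)
After 4 (thin lens f=-23): x=784/95 (≈8.2526) theta=1543/2185 (≈0.7062)
After 5 (propagate distance d=9): x=31919/2185 (≈14.6082) theta=1543/2185 (≈0.7062)
After 6 (thin lens f=31): x=31919/2185 (≈14.6082) theta=15914/67735 (≈0.2349)
After 7 (propagate distance d=6): x=1084973/67735 (≈16.0179) theta=15914/67735 (≈0.2349)
After 8 (thin lens f=39): x=1084973/67735 (≈16.0179) theta=-464327/2641665 (≈-0.1758)
After 9 (propagate distance d=12 (to screen)): x=12247341/880555 (≈13.9087) theta=-464327/2641665 (≈-0.1758)
|theta_initial|=0.4000 |theta_final|=464327/2641665 (≈0.1758) -> not increased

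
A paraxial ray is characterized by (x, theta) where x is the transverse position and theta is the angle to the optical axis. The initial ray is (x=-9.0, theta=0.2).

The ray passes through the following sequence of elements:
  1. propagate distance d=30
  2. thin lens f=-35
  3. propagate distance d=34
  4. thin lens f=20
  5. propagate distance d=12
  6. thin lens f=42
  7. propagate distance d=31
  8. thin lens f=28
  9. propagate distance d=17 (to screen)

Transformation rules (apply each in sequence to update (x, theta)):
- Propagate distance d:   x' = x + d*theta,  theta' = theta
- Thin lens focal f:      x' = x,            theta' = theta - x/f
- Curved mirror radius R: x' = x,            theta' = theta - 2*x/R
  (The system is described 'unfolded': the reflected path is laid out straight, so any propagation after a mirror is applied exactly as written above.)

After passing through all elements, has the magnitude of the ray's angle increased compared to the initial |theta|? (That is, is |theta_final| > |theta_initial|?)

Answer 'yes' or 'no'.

Initial: x=-9.0000 theta=0.2000
After 1 (propagate distance d=30): x=-3.0000 theta=0.2000
After 2 (thin lens f=-35): x=-3.0000 theta=4/35 (≈0.1143)
After 3 (propagate distance d=34): x=31/35 (≈0.8857) theta=4/35 (≈0.1143)
After 4 (thin lens f=20): x=31/35 (≈0.8857) theta=0.0700
After 5 (propagate distance d=12): x=302/175 (≈1.7257) theta=0.0700
After 6 (thin lens f=42): x=302/175 (≈1.7257) theta=17/588 (≈0.0289)
After 7 (propagate distance d=31): x=38543/14700 (≈2.6220) theta=17/588 (≈0.0289)
After 8 (thin lens f=28): x=38543/14700 (≈2.6220) theta=-8881/137200 (≈-0.0647)
After 9 (propagate distance d=17 (to screen)): x=626273/411600 (≈1.5216) theta=-8881/137200 (≈-0.0647)
|theta_initial|=0.2000 |theta_final|=8881/137200 (≈0.0647) -> not increased

Answer: no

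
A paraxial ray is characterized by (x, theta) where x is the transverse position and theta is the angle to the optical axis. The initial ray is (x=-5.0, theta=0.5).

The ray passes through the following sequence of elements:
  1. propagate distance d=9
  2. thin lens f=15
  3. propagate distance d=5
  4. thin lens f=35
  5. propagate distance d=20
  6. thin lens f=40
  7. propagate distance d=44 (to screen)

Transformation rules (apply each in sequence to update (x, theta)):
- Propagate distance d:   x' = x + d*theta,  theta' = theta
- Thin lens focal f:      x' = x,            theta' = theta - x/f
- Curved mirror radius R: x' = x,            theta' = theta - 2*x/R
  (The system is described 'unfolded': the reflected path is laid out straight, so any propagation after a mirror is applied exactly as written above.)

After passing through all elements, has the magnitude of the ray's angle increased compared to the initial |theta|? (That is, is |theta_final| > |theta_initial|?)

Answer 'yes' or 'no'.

Answer: no

Derivation:
Initial: x=-5.0000 theta=0.5000
After 1 (propagate distance d=9): x=-0.5000 theta=0.5000
After 2 (thin lens f=15): x=-0.5000 theta=8/15 (≈0.5333)
After 3 (propagate distance d=5): x=13/6 (≈2.1667) theta=8/15 (≈0.5333)
After 4 (thin lens f=35): x=13/6 (≈2.1667) theta=33/70 (≈0.4714)
After 5 (propagate distance d=20): x=487/42 (≈11.5952) theta=33/70 (≈0.4714)
After 6 (thin lens f=40): x=487/42 (≈11.5952) theta=61/336 (≈0.1815)
After 7 (propagate distance d=44 (to screen)): x=235/12 (≈19.5833) theta=61/336 (≈0.1815)
|theta_initial|=0.5000 |theta_final|=61/336 (≈0.1815) -> not increased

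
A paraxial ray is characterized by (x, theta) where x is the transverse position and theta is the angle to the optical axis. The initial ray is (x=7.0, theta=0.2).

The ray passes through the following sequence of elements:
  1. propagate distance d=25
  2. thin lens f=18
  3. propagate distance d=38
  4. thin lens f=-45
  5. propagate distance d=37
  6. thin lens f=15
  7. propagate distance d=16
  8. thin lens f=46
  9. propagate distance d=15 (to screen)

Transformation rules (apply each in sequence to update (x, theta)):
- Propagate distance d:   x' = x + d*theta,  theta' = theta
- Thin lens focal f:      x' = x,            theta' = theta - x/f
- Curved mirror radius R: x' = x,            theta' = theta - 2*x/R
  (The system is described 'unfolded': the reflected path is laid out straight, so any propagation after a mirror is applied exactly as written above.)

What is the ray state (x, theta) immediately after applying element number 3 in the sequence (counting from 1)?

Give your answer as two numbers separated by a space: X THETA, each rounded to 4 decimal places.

Answer: -5.7333 -0.4667

Derivation:
Initial: x=7.0000 theta=0.2000
After 1 (propagate distance d=25): x=12.0000 theta=0.2000
After 2 (thin lens f=18): x=12.0000 theta=-7/15 (≈-0.4667)
After 3 (propagate distance d=38): x=-86/15 (≈-5.7333) theta=-7/15 (≈-0.4667)
Rounded to 4 decimal places: x = -5.7333, theta = -0.4667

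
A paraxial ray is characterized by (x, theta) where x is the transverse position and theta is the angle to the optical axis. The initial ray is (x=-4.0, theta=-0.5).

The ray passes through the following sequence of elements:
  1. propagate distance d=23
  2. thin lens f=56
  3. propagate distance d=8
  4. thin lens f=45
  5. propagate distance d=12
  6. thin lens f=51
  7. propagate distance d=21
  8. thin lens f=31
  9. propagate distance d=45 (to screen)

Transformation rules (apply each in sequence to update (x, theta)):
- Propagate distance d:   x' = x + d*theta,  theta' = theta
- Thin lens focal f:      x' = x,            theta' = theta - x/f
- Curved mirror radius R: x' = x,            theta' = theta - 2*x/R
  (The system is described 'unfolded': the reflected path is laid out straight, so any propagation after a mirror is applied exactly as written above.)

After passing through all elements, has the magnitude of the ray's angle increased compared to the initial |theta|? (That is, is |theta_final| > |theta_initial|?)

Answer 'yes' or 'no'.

Answer: yes

Derivation:
Initial: x=-4.0000 theta=-0.5000
After 1 (propagate distance d=23): x=-15.5000 theta=-0.5000
After 2 (thin lens f=56): x=-15.5000 theta=-25/112 (≈-0.2232)
After 3 (propagate distance d=8): x=-121/7 (≈-17.2857) theta=-25/112 (≈-0.2232)
After 4 (thin lens f=45): x=-121/7 (≈-17.2857) theta=811/5040 (≈0.1609)
After 5 (propagate distance d=12): x=-6449/420 (≈-15.3548) theta=811/5040 (≈0.1609)
After 6 (thin lens f=51): x=-6449/420 (≈-15.3548) theta=39583/85680 (≈0.4620)
After 7 (propagate distance d=21): x=-53817/9520 (≈-5.6530) theta=39583/85680 (≈0.4620)
After 8 (thin lens f=31): x=-53817/9520 (≈-5.6530) theta=855713/1328040 (≈0.6443)
After 9 (propagate distance d=45 (to screen)): x=6888803/295120 (≈23.3424) theta=855713/1328040 (≈0.6443)
|theta_initial|=0.5000 |theta_final|=855713/1328040 (≈0.6443) -> increased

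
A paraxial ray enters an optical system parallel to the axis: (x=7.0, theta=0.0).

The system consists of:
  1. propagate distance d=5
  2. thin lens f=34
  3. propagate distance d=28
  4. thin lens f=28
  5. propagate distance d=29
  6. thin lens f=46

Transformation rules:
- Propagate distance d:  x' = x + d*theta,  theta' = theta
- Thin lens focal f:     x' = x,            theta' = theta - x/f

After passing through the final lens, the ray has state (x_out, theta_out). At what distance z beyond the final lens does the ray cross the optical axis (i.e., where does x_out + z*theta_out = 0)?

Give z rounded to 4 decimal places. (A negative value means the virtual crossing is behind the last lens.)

Answer: -50.4397

Derivation:
Initial: x=7.0000 theta=0.0000
After 1 (propagate distance d=5): x=7.0000 theta=0.0000
After 2 (thin lens f=34): x=7.0000 theta=-7/34 (≈-0.2059)
After 3 (propagate distance d=28): x=21/17 (≈1.2353) theta=-7/34 (≈-0.2059)
After 4 (thin lens f=28): x=21/17 (≈1.2353) theta=-0.2500
After 5 (propagate distance d=29): x=-409/68 (≈-6.0147) theta=-0.2500
After 6 (thin lens f=46): x=-409/68 (≈-6.0147) theta=-373/3128 (≈-0.1192)
z_focus = -x_out/theta_out = -(-409/68)/(-373/3128) = -18814/373 ≈ -50.4397
Rounded to 4 decimal places: z = -50.4397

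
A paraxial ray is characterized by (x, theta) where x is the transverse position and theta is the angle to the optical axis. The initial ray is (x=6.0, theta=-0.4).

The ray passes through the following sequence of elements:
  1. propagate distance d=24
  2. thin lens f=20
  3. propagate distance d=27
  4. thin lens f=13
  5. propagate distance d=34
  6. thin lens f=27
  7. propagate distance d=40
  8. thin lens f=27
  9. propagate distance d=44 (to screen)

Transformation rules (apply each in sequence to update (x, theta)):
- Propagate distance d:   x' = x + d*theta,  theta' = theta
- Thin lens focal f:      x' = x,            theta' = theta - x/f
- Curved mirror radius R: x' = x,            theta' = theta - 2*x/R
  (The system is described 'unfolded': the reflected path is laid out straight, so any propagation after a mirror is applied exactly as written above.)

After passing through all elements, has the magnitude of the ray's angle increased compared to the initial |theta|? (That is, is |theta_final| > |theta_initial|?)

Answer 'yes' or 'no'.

Initial: x=6.0000 theta=-0.4000
After 1 (propagate distance d=24): x=-3.6000 theta=-0.4000
After 2 (thin lens f=20): x=-3.6000 theta=-0.2200
After 3 (propagate distance d=27): x=-9.5400 theta=-0.2200
After 4 (thin lens f=13): x=-9.5400 theta=167/325 (≈0.5138)
After 5 (propagate distance d=34): x=1031/130 (≈7.9308) theta=167/325 (≈0.5138)
After 6 (thin lens f=27): x=1031/130 (≈7.9308) theta=3863/17550 (≈0.2201)
After 7 (propagate distance d=40): x=58741/3510 (≈16.7353) theta=3863/17550 (≈0.2201)
After 8 (thin lens f=27): x=58741/3510 (≈16.7353) theta=-94702/236925 (≈-0.3997)
After 9 (propagate distance d=44 (to screen)): x=-31057/36450 (≈-0.8520) theta=-94702/236925 (≈-0.3997)
|theta_initial|=0.4000 |theta_final|=94702/236925 (≈0.3997) -> not increased

Answer: no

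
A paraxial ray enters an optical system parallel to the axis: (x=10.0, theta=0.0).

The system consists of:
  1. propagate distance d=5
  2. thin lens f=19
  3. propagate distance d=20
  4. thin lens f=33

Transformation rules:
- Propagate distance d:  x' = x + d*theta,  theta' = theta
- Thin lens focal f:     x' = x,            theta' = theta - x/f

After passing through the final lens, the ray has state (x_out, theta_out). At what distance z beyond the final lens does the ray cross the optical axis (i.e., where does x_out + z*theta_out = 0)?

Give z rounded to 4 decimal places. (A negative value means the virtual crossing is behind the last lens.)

Initial: x=10.0000 theta=0.0000
After 1 (propagate distance d=5): x=10.0000 theta=0.0000
After 2 (thin lens f=19): x=10.0000 theta=-10/19 (≈-0.5263)
After 3 (propagate distance d=20): x=-10/19 (≈-0.5263) theta=-10/19 (≈-0.5263)
After 4 (thin lens f=33): x=-10/19 (≈-0.5263) theta=-320/627 (≈-0.5104)
z_focus = -x_out/theta_out = -(-10/19)/(-320/627) = -33/32 ≈ -1.0313
Rounded to 4 decimal places: z = -1.0313

Answer: -1.0313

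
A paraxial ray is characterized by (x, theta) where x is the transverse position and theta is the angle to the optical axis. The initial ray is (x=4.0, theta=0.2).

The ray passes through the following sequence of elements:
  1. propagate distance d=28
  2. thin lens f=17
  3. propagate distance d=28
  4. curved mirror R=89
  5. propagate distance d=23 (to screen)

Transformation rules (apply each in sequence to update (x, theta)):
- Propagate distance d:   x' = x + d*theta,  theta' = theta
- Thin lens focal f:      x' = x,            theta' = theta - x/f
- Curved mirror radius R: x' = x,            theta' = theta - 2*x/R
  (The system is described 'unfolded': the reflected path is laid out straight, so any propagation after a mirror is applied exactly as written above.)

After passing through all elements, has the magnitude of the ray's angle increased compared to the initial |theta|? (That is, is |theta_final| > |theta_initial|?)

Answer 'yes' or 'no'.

Answer: yes

Derivation:
Initial: x=4.0000 theta=0.2000
After 1 (propagate distance d=28): x=9.6000 theta=0.2000
After 2 (thin lens f=17): x=9.6000 theta=-31/85 (≈-0.3647)
After 3 (propagate distance d=28): x=-52/85 (≈-0.6118) theta=-31/85 (≈-0.3647)
After 4 (curved mirror R=89): x=-52/85 (≈-0.6118) theta=-531/1513 (≈-0.3510)
After 5 (propagate distance d=23 (to screen)): x=-65693/7565 (≈-8.6838) theta=-531/1513 (≈-0.3510)
|theta_initial|=0.2000 |theta_final|=531/1513 (≈0.3510) -> increased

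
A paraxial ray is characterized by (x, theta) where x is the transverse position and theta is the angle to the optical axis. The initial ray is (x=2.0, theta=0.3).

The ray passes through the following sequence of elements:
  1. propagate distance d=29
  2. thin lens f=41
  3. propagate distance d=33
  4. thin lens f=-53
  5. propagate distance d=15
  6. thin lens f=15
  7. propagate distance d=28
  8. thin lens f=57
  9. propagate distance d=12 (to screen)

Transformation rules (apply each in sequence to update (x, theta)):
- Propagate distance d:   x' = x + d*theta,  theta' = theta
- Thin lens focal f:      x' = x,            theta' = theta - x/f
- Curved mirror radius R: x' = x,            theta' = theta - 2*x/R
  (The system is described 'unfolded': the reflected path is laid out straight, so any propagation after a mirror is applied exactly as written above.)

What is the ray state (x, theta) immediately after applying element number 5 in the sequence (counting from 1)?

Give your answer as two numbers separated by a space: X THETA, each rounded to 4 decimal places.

Initial: x=2.0000 theta=0.3000
After 1 (propagate distance d=29): x=10.7000 theta=0.3000
After 2 (thin lens f=41): x=10.7000 theta=8/205 (≈0.0390)
After 3 (propagate distance d=33): x=983/82 (≈11.9878) theta=8/205 (≈0.0390)
After 4 (thin lens f=-53): x=983/82 (≈11.9878) theta=5763/21730 (≈0.2652)
After 5 (propagate distance d=15): x=34694/2173 (≈15.9659) theta=5763/21730 (≈0.2652)
Rounded to 4 decimal places: x = 15.9659, theta = 0.2652

Answer: 15.9659 0.2652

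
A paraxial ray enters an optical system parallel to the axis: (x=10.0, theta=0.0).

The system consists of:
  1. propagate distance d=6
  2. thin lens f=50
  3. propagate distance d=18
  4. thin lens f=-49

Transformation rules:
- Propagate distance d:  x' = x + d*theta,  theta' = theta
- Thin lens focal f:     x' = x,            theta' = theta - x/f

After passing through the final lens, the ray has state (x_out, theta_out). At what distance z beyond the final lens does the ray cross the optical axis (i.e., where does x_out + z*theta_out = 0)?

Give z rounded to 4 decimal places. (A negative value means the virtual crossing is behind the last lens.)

Initial: x=10.0000 theta=0.0000
After 1 (propagate distance d=6): x=10.0000 theta=0.0000
After 2 (thin lens f=50): x=10.0000 theta=-0.2000
After 3 (propagate distance d=18): x=6.4000 theta=-0.2000
After 4 (thin lens f=-49): x=6.4000 theta=-17/245 (≈-0.0694)
z_focus = -x_out/theta_out = -(6.4000)/(-17/245) = 1568/17 ≈ 92.2353
Rounded to 4 decimal places: z = 92.2353

Answer: 92.2353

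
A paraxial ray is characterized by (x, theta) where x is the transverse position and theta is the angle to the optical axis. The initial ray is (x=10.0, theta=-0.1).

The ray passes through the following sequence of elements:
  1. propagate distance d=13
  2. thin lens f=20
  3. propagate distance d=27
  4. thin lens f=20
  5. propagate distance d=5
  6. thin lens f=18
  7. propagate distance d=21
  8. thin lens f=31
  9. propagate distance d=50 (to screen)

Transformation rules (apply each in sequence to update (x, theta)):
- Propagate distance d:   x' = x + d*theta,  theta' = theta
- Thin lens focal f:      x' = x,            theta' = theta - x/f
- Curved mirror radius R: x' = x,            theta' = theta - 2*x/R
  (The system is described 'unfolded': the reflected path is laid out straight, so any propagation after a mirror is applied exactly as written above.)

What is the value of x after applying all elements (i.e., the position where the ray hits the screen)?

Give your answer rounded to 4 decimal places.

Initial: x=10.0000 theta=-0.1000
After 1 (propagate distance d=13): x=8.7000 theta=-0.1000
After 2 (thin lens f=20): x=8.7000 theta=-0.5350
After 3 (propagate distance d=27): x=-5.7450 theta=-0.5350
After 4 (thin lens f=20): x=-5.7450 theta=-991/4000 (≈-0.2478)
After 5 (propagate distance d=5): x=-5587/800 (≈-6.9838) theta=-991/4000 (≈-0.2478)
After 6 (thin lens f=18): x=-5587/800 (≈-6.9838) theta=10097/72000 (≈0.1402)
After 7 (propagate distance d=21): x=-96931/24000 (≈-4.0388) theta=10097/72000 (≈0.1402)
After 8 (thin lens f=31): x=-96931/24000 (≈-4.0388) theta=3019/11160 (≈0.2705)
After 9 (propagate distance d=50 (to screen)): x=21175417/2232000 (≈9.4872) theta=3019/11160 (≈0.2705)
Rounded to 4 decimal places: x = 9.4872

Answer: 9.4872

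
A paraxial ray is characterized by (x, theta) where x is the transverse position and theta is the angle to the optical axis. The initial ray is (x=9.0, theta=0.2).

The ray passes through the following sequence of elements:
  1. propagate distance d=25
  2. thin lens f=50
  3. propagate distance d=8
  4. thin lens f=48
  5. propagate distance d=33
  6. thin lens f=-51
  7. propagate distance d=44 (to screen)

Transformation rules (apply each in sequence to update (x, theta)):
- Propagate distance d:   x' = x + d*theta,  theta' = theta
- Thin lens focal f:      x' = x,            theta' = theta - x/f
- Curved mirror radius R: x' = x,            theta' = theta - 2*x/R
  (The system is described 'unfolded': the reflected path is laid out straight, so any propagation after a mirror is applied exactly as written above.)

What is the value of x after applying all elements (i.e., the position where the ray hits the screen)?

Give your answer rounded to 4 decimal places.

Answer: -12.9074

Derivation:
Initial: x=9.0000 theta=0.2000
After 1 (propagate distance d=25): x=14.0000 theta=0.2000
After 2 (thin lens f=50): x=14.0000 theta=-0.0800
After 3 (propagate distance d=8): x=13.3600 theta=-0.0800
After 4 (thin lens f=48): x=13.3600 theta=-43/120 (≈-0.3583)
After 5 (propagate distance d=33): x=1.5350 theta=-43/120 (≈-0.3583)
After 6 (thin lens f=-51): x=1.5350 theta=-279/850 (≈-0.3282)
After 7 (propagate distance d=44 (to screen)): x=-8777/680 (≈-12.9074) theta=-279/850 (≈-0.3282)
Rounded to 4 decimal places: x = -12.9074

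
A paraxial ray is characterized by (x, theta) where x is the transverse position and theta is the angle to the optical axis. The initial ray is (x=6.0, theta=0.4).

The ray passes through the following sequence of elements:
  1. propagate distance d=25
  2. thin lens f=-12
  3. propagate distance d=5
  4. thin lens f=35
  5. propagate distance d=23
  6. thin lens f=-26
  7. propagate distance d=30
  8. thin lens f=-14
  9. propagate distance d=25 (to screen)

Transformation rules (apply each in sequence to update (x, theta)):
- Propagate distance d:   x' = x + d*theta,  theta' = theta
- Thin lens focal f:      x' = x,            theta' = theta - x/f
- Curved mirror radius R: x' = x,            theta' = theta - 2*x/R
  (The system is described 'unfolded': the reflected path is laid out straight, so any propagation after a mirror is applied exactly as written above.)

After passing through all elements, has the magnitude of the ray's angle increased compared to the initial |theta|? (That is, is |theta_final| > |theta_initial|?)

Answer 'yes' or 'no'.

Initial: x=6.0000 theta=0.4000
After 1 (propagate distance d=25): x=16.0000 theta=0.4000
After 2 (thin lens f=-12): x=16.0000 theta=26/15 (≈1.7333)
After 3 (propagate distance d=5): x=74/3 (≈24.6667) theta=26/15 (≈1.7333)
After 4 (thin lens f=35): x=74/3 (≈24.6667) theta=36/35 (≈1.0286)
After 5 (propagate distance d=23): x=5074/105 (≈48.3238) theta=36/35 (≈1.0286)
After 6 (thin lens f=-26): x=5074/105 (≈48.3238) theta=563/195 (≈2.8872)
After 7 (propagate distance d=30): x=184192/1365 (≈134.9392) theta=563/195 (≈2.8872)
After 8 (thin lens f=-14): x=184192/1365 (≈134.9392) theta=119683/9555 (≈12.5257)
After 9 (propagate distance d=25 (to screen)): x=4281419/9555 (≈448.0815) theta=119683/9555 (≈12.5257)
|theta_initial|=0.4000 |theta_final|=119683/9555 (≈12.5257) -> increased

Answer: yes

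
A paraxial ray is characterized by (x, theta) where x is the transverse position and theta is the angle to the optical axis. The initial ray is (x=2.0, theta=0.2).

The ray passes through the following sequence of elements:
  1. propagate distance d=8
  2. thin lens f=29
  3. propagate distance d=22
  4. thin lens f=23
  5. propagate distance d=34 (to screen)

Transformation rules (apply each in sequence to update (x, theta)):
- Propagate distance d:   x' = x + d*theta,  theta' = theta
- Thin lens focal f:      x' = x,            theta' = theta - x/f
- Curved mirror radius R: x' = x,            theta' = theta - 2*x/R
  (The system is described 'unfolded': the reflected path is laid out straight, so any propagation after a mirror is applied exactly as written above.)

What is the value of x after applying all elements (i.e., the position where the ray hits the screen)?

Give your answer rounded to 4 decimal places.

Initial: x=2.0000 theta=0.2000
After 1 (propagate distance d=8): x=3.6000 theta=0.2000
After 2 (thin lens f=29): x=3.6000 theta=11/145 (≈0.0759)
After 3 (propagate distance d=22): x=764/145 (≈5.2690) theta=11/145 (≈0.0759)
After 4 (thin lens f=23): x=764/145 (≈5.2690) theta=-511/3335 (≈-0.1532)
After 5 (propagate distance d=34 (to screen)): x=198/3335 (≈0.0594) theta=-511/3335 (≈-0.1532)
Rounded to 4 decimal places: x = 0.0594

Answer: 0.0594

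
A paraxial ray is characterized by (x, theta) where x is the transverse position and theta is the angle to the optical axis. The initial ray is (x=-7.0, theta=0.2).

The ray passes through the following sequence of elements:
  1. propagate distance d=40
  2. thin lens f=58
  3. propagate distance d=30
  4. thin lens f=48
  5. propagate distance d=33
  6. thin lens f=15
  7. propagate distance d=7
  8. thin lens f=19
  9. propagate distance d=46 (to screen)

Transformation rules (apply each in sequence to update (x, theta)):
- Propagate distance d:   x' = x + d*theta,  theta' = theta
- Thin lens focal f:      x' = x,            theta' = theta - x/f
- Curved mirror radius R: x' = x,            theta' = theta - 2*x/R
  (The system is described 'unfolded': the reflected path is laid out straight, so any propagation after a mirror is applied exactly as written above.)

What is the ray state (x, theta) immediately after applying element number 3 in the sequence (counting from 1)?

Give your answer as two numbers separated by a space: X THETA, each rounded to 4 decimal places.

Initial: x=-7.0000 theta=0.2000
After 1 (propagate distance d=40): x=1.0000 theta=0.2000
After 2 (thin lens f=58): x=1.0000 theta=53/290 (≈0.1828)
After 3 (propagate distance d=30): x=188/29 (≈6.4828) theta=53/290 (≈0.1828)
Rounded to 4 decimal places: x = 6.4828, theta = 0.1828

Answer: 6.4828 0.1828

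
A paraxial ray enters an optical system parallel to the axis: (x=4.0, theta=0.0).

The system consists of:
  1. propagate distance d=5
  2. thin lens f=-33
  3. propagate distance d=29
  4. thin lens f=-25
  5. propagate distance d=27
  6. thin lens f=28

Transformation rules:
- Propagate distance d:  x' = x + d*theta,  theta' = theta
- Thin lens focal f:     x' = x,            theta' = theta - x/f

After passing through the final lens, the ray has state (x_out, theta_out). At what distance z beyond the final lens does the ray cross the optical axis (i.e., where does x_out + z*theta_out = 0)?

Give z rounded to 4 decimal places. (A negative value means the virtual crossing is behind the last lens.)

Initial: x=4.0000 theta=0.0000
After 1 (propagate distance d=5): x=4.0000 theta=0.0000
After 2 (thin lens f=-33): x=4.0000 theta=4/33 (≈0.1212)
After 3 (propagate distance d=29): x=248/33 (≈7.5152) theta=4/33 (≈0.1212)
After 4 (thin lens f=-25): x=248/33 (≈7.5152) theta=116/275 (≈0.4218)
After 5 (propagate distance d=27): x=15596/825 (≈18.9042) theta=116/275 (≈0.4218)
After 6 (thin lens f=28): x=15596/825 (≈18.9042) theta=-19/75 (≈-0.2533)
z_focus = -x_out/theta_out = -(15596/825)/(-19/75) = 15596/209 ≈ 74.6220
Rounded to 4 decimal places: z = 74.6220

Answer: 74.6220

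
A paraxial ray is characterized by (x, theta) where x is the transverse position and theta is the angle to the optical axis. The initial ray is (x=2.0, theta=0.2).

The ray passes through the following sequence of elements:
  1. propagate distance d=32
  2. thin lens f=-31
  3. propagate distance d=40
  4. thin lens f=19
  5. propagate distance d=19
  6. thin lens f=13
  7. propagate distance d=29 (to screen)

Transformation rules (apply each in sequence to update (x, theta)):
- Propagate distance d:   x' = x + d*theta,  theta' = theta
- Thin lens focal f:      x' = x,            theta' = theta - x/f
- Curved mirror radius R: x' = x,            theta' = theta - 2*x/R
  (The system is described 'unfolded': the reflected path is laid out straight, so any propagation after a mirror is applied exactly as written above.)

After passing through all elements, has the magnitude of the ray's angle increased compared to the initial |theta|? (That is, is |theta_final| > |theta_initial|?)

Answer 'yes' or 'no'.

Initial: x=2.0000 theta=0.2000
After 1 (propagate distance d=32): x=8.4000 theta=0.2000
After 2 (thin lens f=-31): x=8.4000 theta=73/155 (≈0.4710)
After 3 (propagate distance d=40): x=4222/155 (≈27.2387) theta=73/155 (≈0.4710)
After 4 (thin lens f=19): x=4222/155 (≈27.2387) theta=-567/589 (≈-0.9626)
After 5 (propagate distance d=19): x=1387/155 (≈8.9484) theta=-567/589 (≈-0.9626)
After 6 (thin lens f=13): x=1387/155 (≈8.9484) theta=-63208/38285 (≈-1.6510)
After 7 (propagate distance d=29 (to screen)): x=-1490443/38285 (≈-38.9302) theta=-63208/38285 (≈-1.6510)
|theta_initial|=0.2000 |theta_final|=63208/38285 (≈1.6510) -> increased

Answer: yes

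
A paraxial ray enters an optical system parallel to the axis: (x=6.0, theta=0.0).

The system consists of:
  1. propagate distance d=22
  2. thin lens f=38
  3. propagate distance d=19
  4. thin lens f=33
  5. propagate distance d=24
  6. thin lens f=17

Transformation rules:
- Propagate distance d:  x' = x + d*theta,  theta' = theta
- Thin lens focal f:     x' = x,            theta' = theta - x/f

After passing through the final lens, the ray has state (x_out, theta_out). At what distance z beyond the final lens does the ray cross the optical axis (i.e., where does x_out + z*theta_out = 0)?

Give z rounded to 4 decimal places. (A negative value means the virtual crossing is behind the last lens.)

Answer: -40.1407

Derivation:
Initial: x=6.0000 theta=0.0000
After 1 (propagate distance d=22): x=6.0000 theta=0.0000
After 2 (thin lens f=38): x=6.0000 theta=-3/19 (≈-0.1579)
After 3 (propagate distance d=19): x=3.0000 theta=-3/19 (≈-0.1579)
After 4 (thin lens f=33): x=3.0000 theta=-52/209 (≈-0.2488)
After 5 (propagate distance d=24): x=-621/209 (≈-2.9713) theta=-52/209 (≈-0.2488)
After 6 (thin lens f=17): x=-621/209 (≈-2.9713) theta=-263/3553 (≈-0.0740)
z_focus = -x_out/theta_out = -(-621/209)/(-263/3553) = -10557/263 ≈ -40.1407
Rounded to 4 decimal places: z = -40.1407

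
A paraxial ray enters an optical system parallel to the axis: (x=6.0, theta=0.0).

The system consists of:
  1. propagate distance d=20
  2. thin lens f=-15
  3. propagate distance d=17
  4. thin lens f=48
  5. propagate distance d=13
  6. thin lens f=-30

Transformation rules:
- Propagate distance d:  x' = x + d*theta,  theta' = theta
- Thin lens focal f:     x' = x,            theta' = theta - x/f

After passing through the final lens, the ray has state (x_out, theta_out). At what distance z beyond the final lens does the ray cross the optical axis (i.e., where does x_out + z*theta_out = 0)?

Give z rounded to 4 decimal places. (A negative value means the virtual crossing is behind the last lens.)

Answer: -23.5252

Derivation:
Initial: x=6.0000 theta=0.0000
After 1 (propagate distance d=20): x=6.0000 theta=0.0000
After 2 (thin lens f=-15): x=6.0000 theta=0.4000
After 3 (propagate distance d=17): x=12.8000 theta=0.4000
After 4 (thin lens f=48): x=12.8000 theta=2/15 (≈0.1333)
After 5 (propagate distance d=13): x=218/15 (≈14.5333) theta=2/15 (≈0.1333)
After 6 (thin lens f=-30): x=218/15 (≈14.5333) theta=139/225 (≈0.6178)
z_focus = -x_out/theta_out = -(218/15)/(139/225) = -3270/139 ≈ -23.5252
Rounded to 4 decimal places: z = -23.5252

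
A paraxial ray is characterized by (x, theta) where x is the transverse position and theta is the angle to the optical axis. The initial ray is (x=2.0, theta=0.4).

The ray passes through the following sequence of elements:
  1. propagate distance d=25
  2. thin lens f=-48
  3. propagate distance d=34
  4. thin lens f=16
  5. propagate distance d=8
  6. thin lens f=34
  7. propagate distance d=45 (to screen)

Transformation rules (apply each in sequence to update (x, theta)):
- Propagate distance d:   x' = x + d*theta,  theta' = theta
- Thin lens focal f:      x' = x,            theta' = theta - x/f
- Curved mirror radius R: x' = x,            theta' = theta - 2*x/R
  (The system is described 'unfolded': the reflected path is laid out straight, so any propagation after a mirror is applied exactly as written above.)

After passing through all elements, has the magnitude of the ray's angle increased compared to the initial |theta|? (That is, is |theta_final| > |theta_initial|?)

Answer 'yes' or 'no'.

Answer: yes

Derivation:
Initial: x=2.0000 theta=0.4000
After 1 (propagate distance d=25): x=12.0000 theta=0.4000
After 2 (thin lens f=-48): x=12.0000 theta=0.6500
After 3 (propagate distance d=34): x=34.1000 theta=0.6500
After 4 (thin lens f=16): x=34.1000 theta=-237/160 (≈-1.4813)
After 5 (propagate distance d=8): x=22.2500 theta=-237/160 (≈-1.4813)
After 6 (thin lens f=34): x=22.2500 theta=-5809/2720 (≈-2.1357)
After 7 (propagate distance d=45 (to screen)): x=-40177/544 (≈-73.8548) theta=-5809/2720 (≈-2.1357)
|theta_initial|=0.4000 |theta_final|=5809/2720 (≈2.1357) -> increased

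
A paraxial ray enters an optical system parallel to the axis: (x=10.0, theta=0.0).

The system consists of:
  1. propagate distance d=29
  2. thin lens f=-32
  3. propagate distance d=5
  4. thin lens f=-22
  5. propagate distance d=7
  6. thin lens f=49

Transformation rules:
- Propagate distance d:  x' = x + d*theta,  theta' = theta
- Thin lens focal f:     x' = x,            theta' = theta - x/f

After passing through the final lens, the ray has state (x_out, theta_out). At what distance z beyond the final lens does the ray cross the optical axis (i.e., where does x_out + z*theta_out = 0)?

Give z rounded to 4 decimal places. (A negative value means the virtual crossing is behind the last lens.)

Initial: x=10.0000 theta=0.0000
After 1 (propagate distance d=29): x=10.0000 theta=0.0000
After 2 (thin lens f=-32): x=10.0000 theta=0.3125
After 3 (propagate distance d=5): x=11.5625 theta=0.3125
After 4 (thin lens f=-22): x=11.5625 theta=295/352 (≈0.8381)
After 5 (propagate distance d=7): x=6135/352 (≈17.4290) theta=295/352 (≈0.8381)
After 6 (thin lens f=49): x=6135/352 (≈17.4290) theta=260/539 (≈0.4824)
z_focus = -x_out/theta_out = -(6135/352)/(260/539) = -60123/1664 ≈ -36.1316
Rounded to 4 decimal places: z = -36.1316

Answer: -36.1316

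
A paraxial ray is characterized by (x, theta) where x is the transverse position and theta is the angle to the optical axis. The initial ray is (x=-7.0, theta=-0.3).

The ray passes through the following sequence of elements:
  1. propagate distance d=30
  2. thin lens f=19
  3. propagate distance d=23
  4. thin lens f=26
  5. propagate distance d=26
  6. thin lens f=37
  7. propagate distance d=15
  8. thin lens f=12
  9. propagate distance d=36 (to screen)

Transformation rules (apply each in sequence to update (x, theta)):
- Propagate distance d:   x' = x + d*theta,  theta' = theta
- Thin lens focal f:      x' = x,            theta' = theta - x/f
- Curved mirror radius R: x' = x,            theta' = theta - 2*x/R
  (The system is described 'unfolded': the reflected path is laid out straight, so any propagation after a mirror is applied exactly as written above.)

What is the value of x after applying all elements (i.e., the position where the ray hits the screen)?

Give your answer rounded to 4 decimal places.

Answer: -26.4075

Derivation:
Initial: x=-7.0000 theta=-0.3000
After 1 (propagate distance d=30): x=-16.0000 theta=-0.3000
After 2 (thin lens f=19): x=-16.0000 theta=103/190 (≈0.5421)
After 3 (propagate distance d=23): x=-671/190 (≈-3.5316) theta=103/190 (≈0.5421)
After 4 (thin lens f=26): x=-671/190 (≈-3.5316) theta=3349/4940 (≈0.6779)
After 5 (propagate distance d=26): x=1339/95 (≈14.0947) theta=3349/4940 (≈0.6779)
After 6 (thin lens f=37): x=1339/95 (≈14.0947) theta=10857/36556 (≈0.2970)
After 7 (propagate distance d=15): x=3390511/182780 (≈18.5497) theta=10857/36556 (≈0.2970)
After 8 (thin lens f=12): x=3390511/182780 (≈18.5497) theta=-2739091/2193360 (≈-1.2488)
After 9 (propagate distance d=36 (to screen)): x=-2413381/91390 (≈-26.4075) theta=-2739091/2193360 (≈-1.2488)
Rounded to 4 decimal places: x = -26.4075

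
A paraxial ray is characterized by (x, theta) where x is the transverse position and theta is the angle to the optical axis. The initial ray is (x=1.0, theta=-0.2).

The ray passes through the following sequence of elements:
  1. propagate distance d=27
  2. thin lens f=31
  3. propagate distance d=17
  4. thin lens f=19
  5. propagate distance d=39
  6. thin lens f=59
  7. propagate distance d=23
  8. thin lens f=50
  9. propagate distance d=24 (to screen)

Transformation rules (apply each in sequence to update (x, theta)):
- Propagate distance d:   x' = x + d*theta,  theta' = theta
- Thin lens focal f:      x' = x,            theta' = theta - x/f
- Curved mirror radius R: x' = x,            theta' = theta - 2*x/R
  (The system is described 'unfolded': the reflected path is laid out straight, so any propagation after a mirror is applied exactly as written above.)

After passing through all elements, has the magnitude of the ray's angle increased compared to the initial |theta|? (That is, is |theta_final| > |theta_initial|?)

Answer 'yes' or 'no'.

Answer: no

Derivation:
Initial: x=1.0000 theta=-0.2000
After 1 (propagate distance d=27): x=-4.4000 theta=-0.2000
After 2 (thin lens f=31): x=-4.4000 theta=-9/155 (≈-0.0581)
After 3 (propagate distance d=17): x=-167/31 (≈-5.3871) theta=-9/155 (≈-0.0581)
After 4 (thin lens f=19): x=-167/31 (≈-5.3871) theta=664/2945 (≈0.2255)
After 5 (propagate distance d=39): x=10031/2945 (≈3.4061) theta=664/2945 (≈0.2255)
After 6 (thin lens f=59): x=10031/2945 (≈3.4061) theta=5829/34751 (≈0.1677)
After 7 (propagate distance d=23): x=1262164/173755 (≈7.2640) theta=5829/34751 (≈0.1677)
After 8 (thin lens f=50): x=1262164/173755 (≈7.2640) theta=97543/4343875 (≈0.0225)
After 9 (propagate distance d=24 (to screen)): x=33895132/4343875 (≈7.8030) theta=97543/4343875 (≈0.0225)
|theta_initial|=0.2000 |theta_final|=97543/4343875 (≈0.0225) -> not increased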